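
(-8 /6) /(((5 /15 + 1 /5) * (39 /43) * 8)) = -215 /624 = -0.34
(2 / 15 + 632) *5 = 9482 / 3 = 3160.67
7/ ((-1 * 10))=-7/ 10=-0.70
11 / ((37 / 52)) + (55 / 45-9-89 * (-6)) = 180380 / 333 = 541.68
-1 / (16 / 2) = -1 / 8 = -0.12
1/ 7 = 0.14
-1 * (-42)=42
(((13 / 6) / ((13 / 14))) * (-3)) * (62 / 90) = -217 / 45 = -4.82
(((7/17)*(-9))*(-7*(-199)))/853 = -87759/14501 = -6.05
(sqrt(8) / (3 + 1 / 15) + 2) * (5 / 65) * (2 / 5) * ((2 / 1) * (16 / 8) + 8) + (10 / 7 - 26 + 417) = 72 * sqrt(2) / 299 + 178891 / 455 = 393.51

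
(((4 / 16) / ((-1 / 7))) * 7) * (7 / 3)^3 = -16807 / 108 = -155.62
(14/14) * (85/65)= 17/13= 1.31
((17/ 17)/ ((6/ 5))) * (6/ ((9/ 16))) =80/ 9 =8.89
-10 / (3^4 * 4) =-5 / 162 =-0.03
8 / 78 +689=26875 / 39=689.10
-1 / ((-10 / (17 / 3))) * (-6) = -17 / 5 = -3.40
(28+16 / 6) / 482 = 46 / 723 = 0.06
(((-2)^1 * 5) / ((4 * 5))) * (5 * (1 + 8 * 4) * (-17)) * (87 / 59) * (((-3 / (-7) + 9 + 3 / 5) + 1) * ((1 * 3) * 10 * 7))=282592530 / 59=4789703.90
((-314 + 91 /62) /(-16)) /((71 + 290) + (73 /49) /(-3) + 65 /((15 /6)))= 2848419 /56361472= 0.05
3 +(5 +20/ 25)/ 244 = 3689/ 1220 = 3.02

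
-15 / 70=-3 / 14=-0.21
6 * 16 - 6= 90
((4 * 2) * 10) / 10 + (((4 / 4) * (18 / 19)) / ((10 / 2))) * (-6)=652 / 95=6.86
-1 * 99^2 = -9801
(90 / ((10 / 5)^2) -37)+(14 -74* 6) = -889 / 2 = -444.50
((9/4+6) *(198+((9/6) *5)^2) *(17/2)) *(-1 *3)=-1711611/32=-53487.84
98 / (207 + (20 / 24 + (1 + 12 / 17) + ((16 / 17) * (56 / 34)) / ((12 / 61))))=169932 / 377005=0.45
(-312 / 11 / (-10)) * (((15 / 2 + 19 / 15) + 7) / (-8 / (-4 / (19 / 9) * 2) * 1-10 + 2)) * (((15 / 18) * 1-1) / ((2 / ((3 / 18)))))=559 / 5300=0.11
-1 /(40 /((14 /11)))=-7 /220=-0.03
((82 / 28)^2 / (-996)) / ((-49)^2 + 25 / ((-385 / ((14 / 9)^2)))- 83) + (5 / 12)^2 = 209974513337 / 1209479078304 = 0.17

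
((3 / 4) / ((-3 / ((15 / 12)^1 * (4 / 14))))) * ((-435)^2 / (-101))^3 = 587155857.40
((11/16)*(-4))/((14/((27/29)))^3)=-216513/267693664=-0.00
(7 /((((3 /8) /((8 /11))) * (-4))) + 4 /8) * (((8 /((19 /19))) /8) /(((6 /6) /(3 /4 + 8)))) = -6685 /264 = -25.32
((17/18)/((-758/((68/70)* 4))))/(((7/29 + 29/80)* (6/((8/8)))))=-134096/100355031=-0.00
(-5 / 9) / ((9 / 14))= -0.86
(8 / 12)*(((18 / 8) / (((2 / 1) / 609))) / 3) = 609 / 4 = 152.25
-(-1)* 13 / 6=13 / 6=2.17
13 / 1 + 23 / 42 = 569 / 42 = 13.55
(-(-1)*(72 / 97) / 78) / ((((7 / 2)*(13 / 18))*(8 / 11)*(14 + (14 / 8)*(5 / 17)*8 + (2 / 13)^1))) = 1683 / 5940571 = 0.00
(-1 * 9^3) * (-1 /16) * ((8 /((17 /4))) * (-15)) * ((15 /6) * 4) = -218700 /17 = -12864.71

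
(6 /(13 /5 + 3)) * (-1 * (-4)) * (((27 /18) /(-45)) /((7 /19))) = -19 /49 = -0.39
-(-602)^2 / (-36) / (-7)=-12943 / 9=-1438.11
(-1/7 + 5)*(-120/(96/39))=-3315/14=-236.79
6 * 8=48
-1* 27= -27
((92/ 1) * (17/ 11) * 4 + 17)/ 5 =6443/ 55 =117.15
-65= -65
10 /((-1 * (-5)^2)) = -2 /5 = -0.40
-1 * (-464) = 464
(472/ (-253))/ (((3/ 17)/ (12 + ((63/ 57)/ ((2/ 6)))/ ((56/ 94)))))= -892670/ 4807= -185.70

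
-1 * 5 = -5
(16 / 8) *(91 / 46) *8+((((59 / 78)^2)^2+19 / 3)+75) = 96468491495 / 851346288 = 113.31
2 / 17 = 0.12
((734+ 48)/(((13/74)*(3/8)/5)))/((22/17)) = 19675120/429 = 45862.75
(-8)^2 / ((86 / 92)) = 2944 / 43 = 68.47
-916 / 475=-1.93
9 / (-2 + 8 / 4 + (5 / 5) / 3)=27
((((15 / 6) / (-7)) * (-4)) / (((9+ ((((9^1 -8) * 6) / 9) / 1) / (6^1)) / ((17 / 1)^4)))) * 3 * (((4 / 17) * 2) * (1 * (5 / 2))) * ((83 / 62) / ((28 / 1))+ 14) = 80873998425 / 124558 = 649287.87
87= 87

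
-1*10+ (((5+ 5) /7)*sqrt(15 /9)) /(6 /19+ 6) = -10+ 19*sqrt(15) /252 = -9.71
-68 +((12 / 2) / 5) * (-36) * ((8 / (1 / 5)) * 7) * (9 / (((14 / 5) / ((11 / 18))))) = -23828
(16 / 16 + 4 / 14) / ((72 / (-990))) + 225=5805 / 28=207.32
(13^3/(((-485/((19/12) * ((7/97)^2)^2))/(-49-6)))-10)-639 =-66877103447143/103048083084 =-648.99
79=79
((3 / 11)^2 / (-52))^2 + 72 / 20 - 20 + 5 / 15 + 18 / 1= 1148089871 / 593838960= 1.93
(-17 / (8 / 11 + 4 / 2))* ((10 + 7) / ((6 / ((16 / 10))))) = -6358 / 225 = -28.26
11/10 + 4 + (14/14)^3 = 61/10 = 6.10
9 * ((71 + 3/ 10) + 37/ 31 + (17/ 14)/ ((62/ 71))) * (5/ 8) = 415.60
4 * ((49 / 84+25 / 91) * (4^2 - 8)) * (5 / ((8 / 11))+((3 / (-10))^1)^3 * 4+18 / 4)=10557179 / 34125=309.37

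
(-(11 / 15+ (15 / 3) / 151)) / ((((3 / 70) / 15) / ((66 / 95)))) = -534688 / 2869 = -186.37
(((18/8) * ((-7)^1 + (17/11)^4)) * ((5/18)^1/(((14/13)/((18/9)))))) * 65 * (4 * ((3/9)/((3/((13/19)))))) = -173617925/5841759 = -29.72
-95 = -95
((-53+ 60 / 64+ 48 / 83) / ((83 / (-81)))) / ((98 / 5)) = 27690255 / 10801952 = 2.56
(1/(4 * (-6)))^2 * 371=371/576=0.64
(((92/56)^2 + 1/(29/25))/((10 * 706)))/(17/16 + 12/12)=6747/27588715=0.00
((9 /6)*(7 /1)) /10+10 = 221 /20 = 11.05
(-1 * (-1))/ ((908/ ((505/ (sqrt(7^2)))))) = 505/ 6356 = 0.08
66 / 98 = 33 / 49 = 0.67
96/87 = 32/29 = 1.10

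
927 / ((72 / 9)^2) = 927 / 64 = 14.48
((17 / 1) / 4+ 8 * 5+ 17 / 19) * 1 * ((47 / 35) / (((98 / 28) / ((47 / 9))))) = 7579079 / 83790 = 90.45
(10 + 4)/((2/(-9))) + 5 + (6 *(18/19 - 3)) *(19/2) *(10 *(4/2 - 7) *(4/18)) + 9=1251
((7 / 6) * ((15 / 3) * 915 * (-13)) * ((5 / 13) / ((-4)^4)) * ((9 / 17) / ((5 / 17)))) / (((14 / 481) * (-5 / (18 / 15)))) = 792207 / 512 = 1547.28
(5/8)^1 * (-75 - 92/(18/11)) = -5905/72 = -82.01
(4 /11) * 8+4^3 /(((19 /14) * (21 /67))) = 96160 /627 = 153.37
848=848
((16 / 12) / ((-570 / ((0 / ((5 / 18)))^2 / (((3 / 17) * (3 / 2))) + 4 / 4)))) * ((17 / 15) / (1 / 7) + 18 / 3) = -22 / 675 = -0.03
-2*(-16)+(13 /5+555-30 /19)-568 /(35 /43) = -109.81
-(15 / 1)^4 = -50625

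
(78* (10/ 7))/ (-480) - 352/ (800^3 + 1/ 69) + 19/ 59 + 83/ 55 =1.60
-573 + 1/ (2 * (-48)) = -573.01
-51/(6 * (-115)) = 17/230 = 0.07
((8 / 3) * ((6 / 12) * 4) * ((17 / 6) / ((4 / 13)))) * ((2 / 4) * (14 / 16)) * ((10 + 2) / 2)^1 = 1547 / 12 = 128.92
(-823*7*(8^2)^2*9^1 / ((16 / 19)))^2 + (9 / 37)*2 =2353258445206781970 / 37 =63601579600183296.49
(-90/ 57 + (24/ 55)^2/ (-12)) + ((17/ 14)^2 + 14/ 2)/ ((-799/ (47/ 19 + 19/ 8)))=-118540161709/ 72006519200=-1.65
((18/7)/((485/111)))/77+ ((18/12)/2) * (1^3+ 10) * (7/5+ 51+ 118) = 73499841/52283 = 1405.81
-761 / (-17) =761 / 17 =44.76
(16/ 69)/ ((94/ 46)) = 16/ 141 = 0.11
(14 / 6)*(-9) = -21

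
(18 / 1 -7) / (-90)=-11 / 90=-0.12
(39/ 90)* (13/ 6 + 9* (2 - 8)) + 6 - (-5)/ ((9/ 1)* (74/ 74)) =-2863/ 180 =-15.91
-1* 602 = -602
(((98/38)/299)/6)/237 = 49/8078382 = 0.00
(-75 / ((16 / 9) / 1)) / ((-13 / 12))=2025 / 52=38.94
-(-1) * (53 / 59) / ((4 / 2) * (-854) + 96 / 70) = -1855 / 3524188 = -0.00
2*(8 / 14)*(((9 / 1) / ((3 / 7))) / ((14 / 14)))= 24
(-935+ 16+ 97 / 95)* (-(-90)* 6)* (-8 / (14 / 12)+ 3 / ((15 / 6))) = 1864855872 / 665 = 2804294.54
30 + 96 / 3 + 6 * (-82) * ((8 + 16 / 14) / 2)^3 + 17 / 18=-46939.55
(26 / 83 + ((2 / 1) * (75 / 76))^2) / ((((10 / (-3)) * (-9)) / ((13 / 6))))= 6557447 / 21573360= 0.30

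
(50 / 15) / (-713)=-10 / 2139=-0.00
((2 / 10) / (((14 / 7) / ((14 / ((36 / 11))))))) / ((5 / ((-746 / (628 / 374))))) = -5370827 / 141300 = -38.01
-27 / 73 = -0.37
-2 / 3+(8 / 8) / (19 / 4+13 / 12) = -0.50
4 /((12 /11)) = 11 /3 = 3.67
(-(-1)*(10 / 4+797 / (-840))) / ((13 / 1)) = 1303 / 10920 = 0.12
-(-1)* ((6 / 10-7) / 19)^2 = 1024 / 9025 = 0.11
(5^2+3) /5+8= 68 /5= 13.60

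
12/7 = 1.71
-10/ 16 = -5/ 8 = -0.62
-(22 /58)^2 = -121 /841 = -0.14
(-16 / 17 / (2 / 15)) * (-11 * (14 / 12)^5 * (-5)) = -4621925 / 5508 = -839.13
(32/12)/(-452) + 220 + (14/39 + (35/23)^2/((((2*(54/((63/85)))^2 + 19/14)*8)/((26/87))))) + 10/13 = 184089254668789/832522289118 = 221.12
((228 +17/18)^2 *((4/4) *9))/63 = 16982641/2268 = 7487.94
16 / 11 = 1.45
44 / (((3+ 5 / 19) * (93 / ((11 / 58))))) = 2299 / 83607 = 0.03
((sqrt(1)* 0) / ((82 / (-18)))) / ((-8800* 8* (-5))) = 0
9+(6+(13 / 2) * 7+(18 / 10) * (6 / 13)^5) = 224772233 / 3712930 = 60.54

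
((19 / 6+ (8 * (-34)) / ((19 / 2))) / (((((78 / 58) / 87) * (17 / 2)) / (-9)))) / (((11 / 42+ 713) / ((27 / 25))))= 286404174 / 108439175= 2.64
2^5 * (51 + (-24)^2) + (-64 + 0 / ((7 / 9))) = 20000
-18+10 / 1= -8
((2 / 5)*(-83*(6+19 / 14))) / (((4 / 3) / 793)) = -20338071 / 140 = -145271.94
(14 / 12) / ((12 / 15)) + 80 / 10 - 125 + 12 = -2485 / 24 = -103.54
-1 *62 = -62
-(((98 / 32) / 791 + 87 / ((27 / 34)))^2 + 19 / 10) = -15893521030853 / 1323889920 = -12005.17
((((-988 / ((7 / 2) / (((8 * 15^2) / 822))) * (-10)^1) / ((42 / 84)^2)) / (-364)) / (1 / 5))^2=5198400000000 / 45064369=115354.99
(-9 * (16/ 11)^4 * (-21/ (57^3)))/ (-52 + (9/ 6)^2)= -1835008/ 19984101181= -0.00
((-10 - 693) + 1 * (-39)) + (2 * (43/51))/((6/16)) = -112838/153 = -737.50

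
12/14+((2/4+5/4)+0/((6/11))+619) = 621.61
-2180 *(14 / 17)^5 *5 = -5862281600 / 1419857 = -4128.78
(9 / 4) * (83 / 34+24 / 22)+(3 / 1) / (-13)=7.72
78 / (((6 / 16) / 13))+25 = 2729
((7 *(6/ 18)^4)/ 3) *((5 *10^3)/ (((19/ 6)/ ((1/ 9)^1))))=70000/ 13851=5.05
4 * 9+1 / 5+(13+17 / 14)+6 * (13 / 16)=15481 / 280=55.29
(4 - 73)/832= -69/832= -0.08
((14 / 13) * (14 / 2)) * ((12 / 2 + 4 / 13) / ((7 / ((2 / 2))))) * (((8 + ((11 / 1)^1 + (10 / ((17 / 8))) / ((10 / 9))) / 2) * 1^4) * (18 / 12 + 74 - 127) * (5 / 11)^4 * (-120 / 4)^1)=294316706250 / 42063593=6996.95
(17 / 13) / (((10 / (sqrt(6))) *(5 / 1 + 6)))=17 *sqrt(6) / 1430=0.03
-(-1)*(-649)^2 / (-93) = -421201 / 93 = -4529.04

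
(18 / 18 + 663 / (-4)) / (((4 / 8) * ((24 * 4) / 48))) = -659 / 4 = -164.75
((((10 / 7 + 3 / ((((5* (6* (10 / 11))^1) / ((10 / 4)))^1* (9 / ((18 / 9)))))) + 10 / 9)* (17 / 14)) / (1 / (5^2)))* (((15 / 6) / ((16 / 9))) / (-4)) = -1392725 / 50176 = -27.76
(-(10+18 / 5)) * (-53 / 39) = 3604 / 195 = 18.48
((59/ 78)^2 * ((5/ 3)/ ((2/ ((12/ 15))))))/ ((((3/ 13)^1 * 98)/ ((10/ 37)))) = 17405/ 3818178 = 0.00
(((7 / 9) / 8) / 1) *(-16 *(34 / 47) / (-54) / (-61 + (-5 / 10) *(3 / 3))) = -476 / 1404783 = -0.00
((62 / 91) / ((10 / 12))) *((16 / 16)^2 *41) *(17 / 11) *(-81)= -21002004 / 5005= -4196.20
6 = 6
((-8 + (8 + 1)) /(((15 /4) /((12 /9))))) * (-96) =-512 /15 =-34.13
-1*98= -98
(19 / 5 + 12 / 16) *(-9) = -819 / 20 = -40.95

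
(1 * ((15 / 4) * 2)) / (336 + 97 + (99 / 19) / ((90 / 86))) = 1425 / 83216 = 0.02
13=13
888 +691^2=478369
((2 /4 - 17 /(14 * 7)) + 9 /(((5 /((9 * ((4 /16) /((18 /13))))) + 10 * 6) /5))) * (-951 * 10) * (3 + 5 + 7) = -596063025 /4018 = -148348.19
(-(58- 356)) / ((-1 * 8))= -149 / 4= -37.25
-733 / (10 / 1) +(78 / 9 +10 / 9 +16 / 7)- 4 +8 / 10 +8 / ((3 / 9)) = -5095 / 126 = -40.44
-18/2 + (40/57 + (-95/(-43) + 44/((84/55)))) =129939/5719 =22.72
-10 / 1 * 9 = -90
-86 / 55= -1.56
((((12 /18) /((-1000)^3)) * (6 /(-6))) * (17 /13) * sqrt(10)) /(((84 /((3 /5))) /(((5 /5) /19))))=17 * sqrt(10) /51870000000000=0.00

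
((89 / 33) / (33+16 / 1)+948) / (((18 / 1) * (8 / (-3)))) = -1533005 / 77616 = -19.75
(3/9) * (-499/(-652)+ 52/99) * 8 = 166610/48411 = 3.44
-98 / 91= -14 / 13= -1.08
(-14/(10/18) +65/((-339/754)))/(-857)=287764/1452615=0.20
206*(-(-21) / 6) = 721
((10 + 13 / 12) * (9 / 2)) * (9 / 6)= 1197 / 16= 74.81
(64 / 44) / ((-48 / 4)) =-4 / 33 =-0.12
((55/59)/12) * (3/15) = 11/708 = 0.02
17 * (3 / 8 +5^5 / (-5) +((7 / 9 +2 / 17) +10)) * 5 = -3756025 / 72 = -52167.01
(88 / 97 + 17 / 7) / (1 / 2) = 4530 / 679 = 6.67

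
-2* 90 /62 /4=-0.73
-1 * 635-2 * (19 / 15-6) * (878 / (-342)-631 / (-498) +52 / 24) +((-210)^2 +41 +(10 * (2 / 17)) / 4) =157488319637 / 3619215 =43514.50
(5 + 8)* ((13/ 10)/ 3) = 5.63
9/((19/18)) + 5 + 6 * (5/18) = 866/57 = 15.19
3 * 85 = 255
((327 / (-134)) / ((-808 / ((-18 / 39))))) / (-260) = 981 / 182979680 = 0.00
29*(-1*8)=-232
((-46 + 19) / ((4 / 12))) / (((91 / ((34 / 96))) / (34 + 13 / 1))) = -21573 / 1456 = -14.82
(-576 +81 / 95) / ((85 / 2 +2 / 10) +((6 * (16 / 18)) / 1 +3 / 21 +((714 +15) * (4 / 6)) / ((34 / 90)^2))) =-663208182 / 3982310947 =-0.17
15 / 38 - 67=-2531 / 38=-66.61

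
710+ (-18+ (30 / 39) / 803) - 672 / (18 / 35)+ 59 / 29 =-556387391 / 908193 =-612.63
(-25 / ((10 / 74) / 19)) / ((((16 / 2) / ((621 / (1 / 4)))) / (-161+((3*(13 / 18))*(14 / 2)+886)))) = -3231293805 / 4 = -807823451.25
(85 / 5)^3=4913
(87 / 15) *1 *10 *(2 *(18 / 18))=116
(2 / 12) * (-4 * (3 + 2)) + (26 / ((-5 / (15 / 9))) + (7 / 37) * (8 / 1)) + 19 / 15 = -5117 / 555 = -9.22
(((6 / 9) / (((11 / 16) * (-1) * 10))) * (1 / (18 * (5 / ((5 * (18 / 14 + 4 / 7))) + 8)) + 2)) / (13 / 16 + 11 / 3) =-513152 / 11813175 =-0.04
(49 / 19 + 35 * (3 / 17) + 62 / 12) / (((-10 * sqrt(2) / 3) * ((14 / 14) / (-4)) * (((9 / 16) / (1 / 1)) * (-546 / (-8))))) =863392 * sqrt(2) / 3968055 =0.31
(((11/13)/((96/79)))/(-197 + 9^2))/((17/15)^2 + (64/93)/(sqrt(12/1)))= -0.00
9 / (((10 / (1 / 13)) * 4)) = 9 / 520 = 0.02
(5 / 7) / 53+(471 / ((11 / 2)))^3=310117752103 / 493801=628021.72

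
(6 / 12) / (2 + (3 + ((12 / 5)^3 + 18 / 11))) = 1375 / 56266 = 0.02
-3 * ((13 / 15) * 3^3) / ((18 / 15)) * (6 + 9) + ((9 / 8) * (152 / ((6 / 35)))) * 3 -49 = 2066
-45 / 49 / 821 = -45 / 40229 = -0.00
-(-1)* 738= 738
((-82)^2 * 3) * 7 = 141204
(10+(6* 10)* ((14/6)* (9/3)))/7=430/7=61.43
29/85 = 0.34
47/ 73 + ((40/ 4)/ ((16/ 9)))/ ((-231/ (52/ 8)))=43669/ 89936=0.49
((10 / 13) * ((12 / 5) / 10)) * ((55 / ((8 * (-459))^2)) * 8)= 11 / 1825902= 0.00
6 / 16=3 / 8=0.38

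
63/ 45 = 7/ 5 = 1.40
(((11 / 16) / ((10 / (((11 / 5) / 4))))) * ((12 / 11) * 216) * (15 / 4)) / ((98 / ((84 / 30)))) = 2673 / 2800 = 0.95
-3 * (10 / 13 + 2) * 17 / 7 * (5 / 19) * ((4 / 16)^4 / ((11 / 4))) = -0.01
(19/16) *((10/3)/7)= 95/168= 0.57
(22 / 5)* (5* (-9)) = -198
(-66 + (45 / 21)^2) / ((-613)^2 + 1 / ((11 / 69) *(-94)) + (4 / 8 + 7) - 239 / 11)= -518551 / 3172997989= -0.00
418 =418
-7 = -7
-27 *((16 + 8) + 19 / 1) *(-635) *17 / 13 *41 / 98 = 513852795 / 1274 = 403338.14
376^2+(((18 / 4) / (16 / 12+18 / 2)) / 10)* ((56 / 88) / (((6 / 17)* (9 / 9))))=1928369711 / 13640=141376.08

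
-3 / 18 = -1 / 6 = -0.17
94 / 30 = 47 / 15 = 3.13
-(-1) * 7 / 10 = 7 / 10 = 0.70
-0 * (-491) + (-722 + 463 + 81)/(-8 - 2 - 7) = 178/17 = 10.47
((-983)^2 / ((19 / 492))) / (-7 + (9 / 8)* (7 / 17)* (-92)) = -16164082392 / 32053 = -504292.34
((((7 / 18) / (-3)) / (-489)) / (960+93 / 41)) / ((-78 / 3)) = -287 / 27086693868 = -0.00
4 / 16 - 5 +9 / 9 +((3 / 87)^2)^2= -10609211 / 2829124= -3.75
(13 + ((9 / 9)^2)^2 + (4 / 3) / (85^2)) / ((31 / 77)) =23365958 / 671925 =34.77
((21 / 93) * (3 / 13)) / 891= 7 / 119691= 0.00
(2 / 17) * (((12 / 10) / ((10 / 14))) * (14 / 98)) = 12 / 425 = 0.03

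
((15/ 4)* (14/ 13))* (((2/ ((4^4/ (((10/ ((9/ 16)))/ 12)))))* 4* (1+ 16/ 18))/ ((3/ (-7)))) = -20825/ 25272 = -0.82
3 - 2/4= 5/2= 2.50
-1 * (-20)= 20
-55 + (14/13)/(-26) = -9302/169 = -55.04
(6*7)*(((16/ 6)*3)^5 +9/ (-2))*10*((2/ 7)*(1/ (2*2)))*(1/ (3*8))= 327635/ 8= 40954.38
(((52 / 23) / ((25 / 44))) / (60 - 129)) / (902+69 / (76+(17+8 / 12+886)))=-6724432 / 105185764875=-0.00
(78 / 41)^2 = 6084 / 1681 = 3.62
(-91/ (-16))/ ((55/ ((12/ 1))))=1.24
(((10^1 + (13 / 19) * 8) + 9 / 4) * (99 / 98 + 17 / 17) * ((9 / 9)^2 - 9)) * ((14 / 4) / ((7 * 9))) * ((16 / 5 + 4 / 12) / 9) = -6.22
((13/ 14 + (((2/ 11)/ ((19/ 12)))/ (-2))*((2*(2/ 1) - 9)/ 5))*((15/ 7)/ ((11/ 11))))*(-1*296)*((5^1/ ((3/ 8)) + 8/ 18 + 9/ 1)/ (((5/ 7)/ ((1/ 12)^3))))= -21882725/ 1896048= -11.54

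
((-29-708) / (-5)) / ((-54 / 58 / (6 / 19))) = -50.00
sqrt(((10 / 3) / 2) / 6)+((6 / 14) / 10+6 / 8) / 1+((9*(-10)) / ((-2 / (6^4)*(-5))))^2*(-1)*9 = -171421608849 / 140+sqrt(10) / 6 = -1224440062.68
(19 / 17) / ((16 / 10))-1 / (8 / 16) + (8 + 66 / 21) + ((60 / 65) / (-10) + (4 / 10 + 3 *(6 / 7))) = 157429 / 12376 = 12.72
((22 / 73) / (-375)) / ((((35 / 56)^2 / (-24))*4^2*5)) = 0.00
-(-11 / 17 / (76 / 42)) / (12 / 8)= 77 / 323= 0.24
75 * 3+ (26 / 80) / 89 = 801013 / 3560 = 225.00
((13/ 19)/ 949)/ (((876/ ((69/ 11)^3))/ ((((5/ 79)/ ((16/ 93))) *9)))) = 458270055/ 681372249536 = 0.00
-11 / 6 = -1.83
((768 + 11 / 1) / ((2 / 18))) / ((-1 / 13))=-91143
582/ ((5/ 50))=5820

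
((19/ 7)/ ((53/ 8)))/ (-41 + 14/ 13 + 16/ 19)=-37544/ 3581263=-0.01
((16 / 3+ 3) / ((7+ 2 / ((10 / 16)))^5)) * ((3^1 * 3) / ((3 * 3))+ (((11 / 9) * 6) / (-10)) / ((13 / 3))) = 31250 / 498369807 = 0.00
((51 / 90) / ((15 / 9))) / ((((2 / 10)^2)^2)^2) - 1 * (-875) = 267375 / 2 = 133687.50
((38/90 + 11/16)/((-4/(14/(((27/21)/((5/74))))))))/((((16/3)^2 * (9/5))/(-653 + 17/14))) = 255180625/98205696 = 2.60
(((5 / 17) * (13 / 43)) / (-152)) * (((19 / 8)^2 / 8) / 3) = -1235 / 8982528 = -0.00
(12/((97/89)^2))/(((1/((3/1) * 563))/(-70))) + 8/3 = -1194385.47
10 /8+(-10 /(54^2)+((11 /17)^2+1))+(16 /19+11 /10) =368859703 /80058780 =4.61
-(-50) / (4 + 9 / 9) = 10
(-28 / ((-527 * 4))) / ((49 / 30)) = 0.01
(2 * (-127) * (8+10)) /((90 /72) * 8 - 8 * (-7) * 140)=-2286 /3925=-0.58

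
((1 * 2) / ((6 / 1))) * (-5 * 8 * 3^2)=-120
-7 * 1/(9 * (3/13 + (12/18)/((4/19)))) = -182/795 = -0.23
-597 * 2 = -1194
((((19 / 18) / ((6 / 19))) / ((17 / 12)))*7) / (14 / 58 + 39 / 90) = 732830 / 29937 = 24.48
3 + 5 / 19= 62 / 19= 3.26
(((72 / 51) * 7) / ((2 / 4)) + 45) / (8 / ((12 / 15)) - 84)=-1101 / 1258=-0.88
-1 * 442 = -442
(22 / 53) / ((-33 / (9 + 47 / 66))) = -641 / 5247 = -0.12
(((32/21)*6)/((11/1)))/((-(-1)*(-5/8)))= -512/385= -1.33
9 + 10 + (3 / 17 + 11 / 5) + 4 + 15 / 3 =30.38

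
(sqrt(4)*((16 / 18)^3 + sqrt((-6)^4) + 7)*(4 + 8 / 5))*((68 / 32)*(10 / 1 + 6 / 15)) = 10817.20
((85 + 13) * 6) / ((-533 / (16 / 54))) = -1568 / 4797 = -0.33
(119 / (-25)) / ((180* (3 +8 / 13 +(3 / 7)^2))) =-75803 / 10890000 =-0.01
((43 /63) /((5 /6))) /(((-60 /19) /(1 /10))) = -817 /31500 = -0.03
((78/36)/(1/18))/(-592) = -39/592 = -0.07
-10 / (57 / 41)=-410 / 57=-7.19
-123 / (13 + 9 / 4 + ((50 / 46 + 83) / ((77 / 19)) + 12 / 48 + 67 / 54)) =-5881491 / 1792634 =-3.28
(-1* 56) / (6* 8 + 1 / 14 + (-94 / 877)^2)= -602997136 / 517747521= -1.16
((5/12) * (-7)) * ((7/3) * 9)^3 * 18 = -972405/2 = -486202.50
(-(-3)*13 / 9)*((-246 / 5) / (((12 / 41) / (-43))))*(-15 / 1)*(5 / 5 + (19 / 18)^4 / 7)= -553164.60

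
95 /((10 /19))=361 /2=180.50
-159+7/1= -152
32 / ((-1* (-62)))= 16 / 31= 0.52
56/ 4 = 14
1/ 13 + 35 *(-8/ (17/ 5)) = -18183/ 221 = -82.28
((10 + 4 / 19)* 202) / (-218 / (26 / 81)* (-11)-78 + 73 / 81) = 20632482 / 73961813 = 0.28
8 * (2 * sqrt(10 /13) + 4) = 16 * sqrt(130) /13 + 32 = 46.03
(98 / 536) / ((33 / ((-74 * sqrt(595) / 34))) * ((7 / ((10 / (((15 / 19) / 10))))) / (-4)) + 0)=98420 * sqrt(595) / 112761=21.29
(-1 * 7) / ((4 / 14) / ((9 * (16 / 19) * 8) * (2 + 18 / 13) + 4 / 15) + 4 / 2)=-18652046 / 5332861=-3.50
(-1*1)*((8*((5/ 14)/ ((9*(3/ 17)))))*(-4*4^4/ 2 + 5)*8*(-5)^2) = 11492000/ 63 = 182412.70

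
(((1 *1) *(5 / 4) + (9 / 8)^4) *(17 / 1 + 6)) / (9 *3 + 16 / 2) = 268663 / 143360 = 1.87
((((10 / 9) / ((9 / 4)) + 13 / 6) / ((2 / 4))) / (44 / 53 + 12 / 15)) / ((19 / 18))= 3.09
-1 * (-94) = 94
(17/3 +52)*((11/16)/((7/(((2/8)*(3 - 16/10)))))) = 1903/960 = 1.98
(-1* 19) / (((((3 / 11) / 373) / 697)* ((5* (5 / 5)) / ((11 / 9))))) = -597696319 / 135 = -4427380.14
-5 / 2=-2.50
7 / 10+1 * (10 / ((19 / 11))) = 1233 / 190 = 6.49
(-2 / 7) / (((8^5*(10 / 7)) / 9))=-9 / 163840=-0.00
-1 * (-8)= 8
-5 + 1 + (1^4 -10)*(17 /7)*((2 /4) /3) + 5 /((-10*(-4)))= -7.52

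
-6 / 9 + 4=10 / 3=3.33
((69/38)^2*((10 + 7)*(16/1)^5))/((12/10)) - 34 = 17680945166/361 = 48977687.44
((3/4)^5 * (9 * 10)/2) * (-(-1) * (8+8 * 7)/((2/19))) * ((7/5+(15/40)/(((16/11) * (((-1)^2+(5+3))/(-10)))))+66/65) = 368007219/26624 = 13822.39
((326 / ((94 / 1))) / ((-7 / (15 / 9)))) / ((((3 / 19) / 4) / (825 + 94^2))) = -598402340 / 2961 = -202094.68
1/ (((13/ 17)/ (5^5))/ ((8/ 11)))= 425000/ 143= 2972.03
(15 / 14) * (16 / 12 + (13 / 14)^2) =6455 / 2744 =2.35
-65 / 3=-21.67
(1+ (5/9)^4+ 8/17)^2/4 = 7625655625/12440502369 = 0.61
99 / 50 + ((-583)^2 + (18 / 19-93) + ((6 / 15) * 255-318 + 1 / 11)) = 339583.02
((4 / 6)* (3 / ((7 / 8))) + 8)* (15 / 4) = 270 / 7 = 38.57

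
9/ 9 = 1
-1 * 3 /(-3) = 1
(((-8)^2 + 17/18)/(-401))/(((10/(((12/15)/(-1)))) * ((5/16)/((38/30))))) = 355376/6766875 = 0.05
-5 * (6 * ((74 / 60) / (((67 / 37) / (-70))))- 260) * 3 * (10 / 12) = 457325 / 67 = 6825.75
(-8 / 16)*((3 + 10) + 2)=-15 / 2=-7.50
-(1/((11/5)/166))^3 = -429592.04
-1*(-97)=97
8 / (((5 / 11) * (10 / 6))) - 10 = 14 / 25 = 0.56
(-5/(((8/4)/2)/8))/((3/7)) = -280/3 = -93.33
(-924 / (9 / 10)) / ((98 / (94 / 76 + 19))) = -212.01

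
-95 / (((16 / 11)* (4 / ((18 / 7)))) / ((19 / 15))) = -11913 / 224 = -53.18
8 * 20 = 160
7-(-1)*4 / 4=8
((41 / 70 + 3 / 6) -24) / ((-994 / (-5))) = -401 / 3479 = -0.12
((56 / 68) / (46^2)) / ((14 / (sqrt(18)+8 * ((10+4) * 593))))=3 * sqrt(2) / 35972+16604 / 8993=1.85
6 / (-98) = -3 / 49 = -0.06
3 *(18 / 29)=54 / 29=1.86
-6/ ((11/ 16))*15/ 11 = -1440/ 121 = -11.90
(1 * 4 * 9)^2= 1296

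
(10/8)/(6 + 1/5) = 25/124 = 0.20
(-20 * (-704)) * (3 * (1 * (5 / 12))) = 17600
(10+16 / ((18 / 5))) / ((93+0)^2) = 130 / 77841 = 0.00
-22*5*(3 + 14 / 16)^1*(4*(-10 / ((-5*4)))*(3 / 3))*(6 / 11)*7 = -3255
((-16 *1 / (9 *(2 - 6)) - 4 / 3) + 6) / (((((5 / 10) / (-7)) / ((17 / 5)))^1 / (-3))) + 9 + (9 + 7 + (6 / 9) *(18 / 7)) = 79441 / 105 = 756.58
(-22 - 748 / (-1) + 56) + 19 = 801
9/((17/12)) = 108/17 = 6.35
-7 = -7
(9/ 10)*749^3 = 3781707741/ 10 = 378170774.10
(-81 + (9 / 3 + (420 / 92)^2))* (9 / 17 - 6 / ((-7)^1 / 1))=-4989105 / 62951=-79.25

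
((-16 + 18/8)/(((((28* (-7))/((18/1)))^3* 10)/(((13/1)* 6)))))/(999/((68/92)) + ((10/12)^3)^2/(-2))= 15503196852/252211714248151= 0.00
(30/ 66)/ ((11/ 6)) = 30/ 121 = 0.25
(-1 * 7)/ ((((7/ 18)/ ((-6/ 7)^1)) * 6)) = 18/ 7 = 2.57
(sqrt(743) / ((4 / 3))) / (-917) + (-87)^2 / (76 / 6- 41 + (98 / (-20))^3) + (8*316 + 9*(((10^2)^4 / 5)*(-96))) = -7567723075576984 / 437947- 3*sqrt(743) / 3668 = -17279997523.87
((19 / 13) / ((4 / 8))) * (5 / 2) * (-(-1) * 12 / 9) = 380 / 39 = 9.74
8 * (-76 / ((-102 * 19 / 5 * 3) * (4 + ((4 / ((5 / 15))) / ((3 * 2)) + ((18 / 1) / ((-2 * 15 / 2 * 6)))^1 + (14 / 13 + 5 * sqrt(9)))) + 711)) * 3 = 197600 / 2678811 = 0.07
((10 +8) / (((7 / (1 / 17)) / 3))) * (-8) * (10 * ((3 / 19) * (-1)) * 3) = 38880 / 2261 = 17.20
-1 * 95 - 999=-1094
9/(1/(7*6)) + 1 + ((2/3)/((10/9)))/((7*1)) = 13268/35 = 379.09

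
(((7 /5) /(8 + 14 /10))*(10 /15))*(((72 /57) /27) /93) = 112 /2242323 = 0.00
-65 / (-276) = 65 / 276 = 0.24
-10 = -10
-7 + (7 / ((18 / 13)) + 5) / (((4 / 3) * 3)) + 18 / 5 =-319 / 360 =-0.89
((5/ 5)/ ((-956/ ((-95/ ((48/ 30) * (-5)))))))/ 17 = -95/ 130016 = -0.00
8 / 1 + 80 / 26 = 144 / 13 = 11.08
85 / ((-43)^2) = 85 / 1849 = 0.05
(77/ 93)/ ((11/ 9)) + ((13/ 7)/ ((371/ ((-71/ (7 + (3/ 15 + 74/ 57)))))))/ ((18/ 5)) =778940509/ 1169927724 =0.67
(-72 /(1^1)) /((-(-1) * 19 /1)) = -72 /19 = -3.79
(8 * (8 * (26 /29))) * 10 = 16640 /29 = 573.79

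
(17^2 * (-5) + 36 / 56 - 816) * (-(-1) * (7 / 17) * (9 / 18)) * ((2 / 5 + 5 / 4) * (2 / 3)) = -69619 / 136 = -511.90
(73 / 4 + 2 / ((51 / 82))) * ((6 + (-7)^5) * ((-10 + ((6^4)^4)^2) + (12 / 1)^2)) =-292765632292324659215860522489265 / 102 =-2870251296983575090351574000000.00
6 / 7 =0.86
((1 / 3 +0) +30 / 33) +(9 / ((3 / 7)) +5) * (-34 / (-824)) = 15739 / 6798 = 2.32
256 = 256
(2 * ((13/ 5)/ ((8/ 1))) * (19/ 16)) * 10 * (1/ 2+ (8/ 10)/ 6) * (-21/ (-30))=32851/ 9600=3.42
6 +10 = 16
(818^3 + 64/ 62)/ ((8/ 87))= 184523154861/ 31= 5952359834.23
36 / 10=18 / 5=3.60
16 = 16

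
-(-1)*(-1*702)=-702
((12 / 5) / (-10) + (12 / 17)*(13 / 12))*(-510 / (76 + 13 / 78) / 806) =-4014 / 920855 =-0.00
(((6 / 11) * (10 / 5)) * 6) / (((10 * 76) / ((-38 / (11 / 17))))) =-306 / 605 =-0.51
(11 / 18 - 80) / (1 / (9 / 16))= -1429 / 32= -44.66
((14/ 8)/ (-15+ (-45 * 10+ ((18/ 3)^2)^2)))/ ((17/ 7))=49/ 56508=0.00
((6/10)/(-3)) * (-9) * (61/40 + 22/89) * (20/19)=56781/16910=3.36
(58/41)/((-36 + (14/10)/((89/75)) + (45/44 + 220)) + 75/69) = 5223944/691620267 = 0.01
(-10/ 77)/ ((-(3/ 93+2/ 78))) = 2.24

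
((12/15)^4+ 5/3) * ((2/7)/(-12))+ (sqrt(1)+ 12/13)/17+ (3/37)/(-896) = 374422103/5887440000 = 0.06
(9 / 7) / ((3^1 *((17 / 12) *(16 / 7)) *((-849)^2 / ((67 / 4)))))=0.00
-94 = -94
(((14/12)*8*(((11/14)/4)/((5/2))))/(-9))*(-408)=1496/45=33.24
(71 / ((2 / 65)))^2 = 21298225 / 4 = 5324556.25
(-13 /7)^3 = -2197 /343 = -6.41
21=21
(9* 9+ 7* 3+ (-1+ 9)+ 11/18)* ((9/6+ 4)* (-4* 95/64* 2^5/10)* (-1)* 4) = 416119/9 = 46235.44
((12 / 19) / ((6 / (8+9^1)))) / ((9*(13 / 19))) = 34 / 117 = 0.29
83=83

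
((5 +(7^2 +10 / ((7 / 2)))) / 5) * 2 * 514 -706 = 384434 / 35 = 10983.83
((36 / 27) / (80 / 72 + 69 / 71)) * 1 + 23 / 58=80029 / 77198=1.04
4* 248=992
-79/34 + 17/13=-449/442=-1.02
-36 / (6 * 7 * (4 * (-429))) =1 / 2002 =0.00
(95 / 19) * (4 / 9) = 20 / 9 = 2.22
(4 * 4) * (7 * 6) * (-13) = -8736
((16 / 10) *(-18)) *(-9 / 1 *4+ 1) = 1008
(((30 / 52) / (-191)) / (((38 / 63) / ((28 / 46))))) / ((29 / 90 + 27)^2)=-26790750 / 6561078199351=-0.00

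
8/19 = 0.42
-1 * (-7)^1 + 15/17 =134/17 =7.88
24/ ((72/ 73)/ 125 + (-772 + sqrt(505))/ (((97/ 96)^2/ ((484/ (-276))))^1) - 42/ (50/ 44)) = 1116329450104000000 * sqrt(505)/ 44958625483722911453849 + 837790575072350669250/ 44958625483722911453849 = 0.02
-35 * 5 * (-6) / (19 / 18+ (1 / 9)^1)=900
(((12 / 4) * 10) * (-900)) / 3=-9000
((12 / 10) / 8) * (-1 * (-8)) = 6 / 5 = 1.20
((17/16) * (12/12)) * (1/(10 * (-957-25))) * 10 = -17/15712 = -0.00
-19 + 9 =-10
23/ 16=1.44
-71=-71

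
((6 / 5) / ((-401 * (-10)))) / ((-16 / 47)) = -141 / 160400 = -0.00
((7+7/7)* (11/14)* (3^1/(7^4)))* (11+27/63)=10560/117649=0.09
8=8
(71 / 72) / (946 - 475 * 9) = -0.00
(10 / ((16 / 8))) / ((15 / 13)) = 13 / 3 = 4.33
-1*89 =-89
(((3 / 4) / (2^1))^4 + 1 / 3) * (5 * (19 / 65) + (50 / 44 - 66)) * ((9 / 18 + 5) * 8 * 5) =-393395435 / 79872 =-4925.32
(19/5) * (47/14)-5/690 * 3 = 10252/805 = 12.74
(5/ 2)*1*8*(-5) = -100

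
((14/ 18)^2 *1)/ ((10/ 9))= 49/ 90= 0.54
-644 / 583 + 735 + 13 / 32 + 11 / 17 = 233090443 / 317152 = 734.95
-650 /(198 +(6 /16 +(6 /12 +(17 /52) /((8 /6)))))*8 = -26.11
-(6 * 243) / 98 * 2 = -1458 / 49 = -29.76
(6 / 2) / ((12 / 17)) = 17 / 4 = 4.25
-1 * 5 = -5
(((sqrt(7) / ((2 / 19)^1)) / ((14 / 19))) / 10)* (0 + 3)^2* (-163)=-529587* sqrt(7) / 280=-5004.13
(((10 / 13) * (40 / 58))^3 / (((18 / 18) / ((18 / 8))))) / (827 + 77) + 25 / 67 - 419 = -169825932263392 / 405674114443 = -418.63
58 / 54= 29 / 27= 1.07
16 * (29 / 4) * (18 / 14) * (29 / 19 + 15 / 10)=451.35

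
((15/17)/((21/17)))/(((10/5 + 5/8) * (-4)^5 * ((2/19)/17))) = -1615/37632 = -0.04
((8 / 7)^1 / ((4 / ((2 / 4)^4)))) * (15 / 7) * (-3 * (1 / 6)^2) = -5 / 1568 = -0.00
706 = 706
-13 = -13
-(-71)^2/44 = -5041/44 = -114.57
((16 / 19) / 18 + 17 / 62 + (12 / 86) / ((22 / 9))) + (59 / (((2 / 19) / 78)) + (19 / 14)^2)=21486579633859 / 491445108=43721.22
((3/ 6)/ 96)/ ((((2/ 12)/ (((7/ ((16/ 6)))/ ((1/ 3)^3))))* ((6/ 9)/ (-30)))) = -25515/ 256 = -99.67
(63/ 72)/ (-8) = -7/ 64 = -0.11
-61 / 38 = -1.61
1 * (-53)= -53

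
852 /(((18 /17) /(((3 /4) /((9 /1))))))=1207 /18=67.06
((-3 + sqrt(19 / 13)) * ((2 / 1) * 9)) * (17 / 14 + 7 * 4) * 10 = -110430 / 7 + 36810 * sqrt(247) / 91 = -9418.41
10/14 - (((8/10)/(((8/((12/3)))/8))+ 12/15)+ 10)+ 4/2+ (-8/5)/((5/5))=-451/35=-12.89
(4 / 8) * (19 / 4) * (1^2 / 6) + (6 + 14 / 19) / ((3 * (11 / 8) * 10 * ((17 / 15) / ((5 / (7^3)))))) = 23277781 / 58496592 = 0.40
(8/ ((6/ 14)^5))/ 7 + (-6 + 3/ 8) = 142729/ 1944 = 73.42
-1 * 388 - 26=-414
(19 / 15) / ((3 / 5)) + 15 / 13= 382 / 117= 3.26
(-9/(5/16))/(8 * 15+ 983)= -0.03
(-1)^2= 1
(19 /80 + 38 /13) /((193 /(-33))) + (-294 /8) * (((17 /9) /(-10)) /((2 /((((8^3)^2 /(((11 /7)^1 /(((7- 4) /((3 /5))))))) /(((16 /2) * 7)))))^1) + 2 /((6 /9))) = 341691259397 /6623760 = 51585.69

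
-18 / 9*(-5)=10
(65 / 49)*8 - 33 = -1097 / 49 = -22.39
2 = 2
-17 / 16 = -1.06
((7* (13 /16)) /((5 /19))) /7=247 /80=3.09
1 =1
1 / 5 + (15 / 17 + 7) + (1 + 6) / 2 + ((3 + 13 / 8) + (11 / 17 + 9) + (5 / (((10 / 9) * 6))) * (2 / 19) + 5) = 399659 / 12920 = 30.93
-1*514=-514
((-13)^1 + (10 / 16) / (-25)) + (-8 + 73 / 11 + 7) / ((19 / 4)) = -98969 / 8360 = -11.84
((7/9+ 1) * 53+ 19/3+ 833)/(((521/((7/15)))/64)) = 3764096/70335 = 53.52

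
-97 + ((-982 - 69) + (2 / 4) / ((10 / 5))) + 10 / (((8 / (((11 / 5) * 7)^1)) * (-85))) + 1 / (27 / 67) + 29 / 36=-10508249 / 9180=-1144.69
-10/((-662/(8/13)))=40/4303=0.01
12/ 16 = 3/ 4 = 0.75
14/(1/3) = 42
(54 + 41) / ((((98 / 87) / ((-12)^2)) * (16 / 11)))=818235 / 98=8349.34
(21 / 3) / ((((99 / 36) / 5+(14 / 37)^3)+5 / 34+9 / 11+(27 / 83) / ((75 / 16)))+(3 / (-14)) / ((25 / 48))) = 3852307543700 / 675464797663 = 5.70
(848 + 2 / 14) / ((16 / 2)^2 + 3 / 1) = 5937 / 469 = 12.66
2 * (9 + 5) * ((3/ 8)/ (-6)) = -7/ 4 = -1.75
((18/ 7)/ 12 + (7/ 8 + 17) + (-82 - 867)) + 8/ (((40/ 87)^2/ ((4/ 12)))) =-642807/ 700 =-918.30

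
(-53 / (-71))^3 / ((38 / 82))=0.90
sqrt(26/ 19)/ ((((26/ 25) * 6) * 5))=0.04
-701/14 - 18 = -953/14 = -68.07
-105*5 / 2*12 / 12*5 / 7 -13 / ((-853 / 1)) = -319849 / 1706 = -187.48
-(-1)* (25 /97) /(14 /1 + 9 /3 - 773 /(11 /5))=-275 /356766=-0.00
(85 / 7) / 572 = 85 / 4004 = 0.02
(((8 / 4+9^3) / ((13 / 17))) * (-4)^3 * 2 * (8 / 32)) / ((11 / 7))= -2783648 / 143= -19466.07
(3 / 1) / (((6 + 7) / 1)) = 3 / 13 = 0.23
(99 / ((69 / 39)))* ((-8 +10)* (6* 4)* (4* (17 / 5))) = 4200768 / 115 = 36528.42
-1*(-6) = 6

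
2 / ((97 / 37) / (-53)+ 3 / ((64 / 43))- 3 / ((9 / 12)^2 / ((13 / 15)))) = -11295360 / 15000587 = -0.75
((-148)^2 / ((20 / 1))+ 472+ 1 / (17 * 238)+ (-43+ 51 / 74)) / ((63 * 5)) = 570697496 / 117890325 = 4.84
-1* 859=-859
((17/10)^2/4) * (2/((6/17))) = 4913/1200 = 4.09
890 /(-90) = -89 /9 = -9.89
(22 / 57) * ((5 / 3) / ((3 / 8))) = 880 / 513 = 1.72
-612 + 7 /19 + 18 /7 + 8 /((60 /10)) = -242483 /399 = -607.73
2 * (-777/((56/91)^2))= -131313/32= -4103.53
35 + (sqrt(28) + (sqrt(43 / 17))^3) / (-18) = -sqrt(7) / 9-43* sqrt(731) / 5202 + 35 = 34.48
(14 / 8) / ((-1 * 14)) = -1 / 8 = -0.12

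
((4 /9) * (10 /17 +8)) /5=584 /765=0.76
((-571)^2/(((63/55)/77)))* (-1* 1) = -197254805/9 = -21917200.56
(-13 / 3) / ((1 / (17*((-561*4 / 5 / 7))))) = 165308 / 35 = 4723.09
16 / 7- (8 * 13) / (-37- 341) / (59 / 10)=26008 / 11151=2.33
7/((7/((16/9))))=16/9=1.78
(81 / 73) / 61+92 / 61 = 6797 / 4453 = 1.53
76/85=0.89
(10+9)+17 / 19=378 / 19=19.89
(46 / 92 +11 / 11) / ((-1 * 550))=-3 / 1100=-0.00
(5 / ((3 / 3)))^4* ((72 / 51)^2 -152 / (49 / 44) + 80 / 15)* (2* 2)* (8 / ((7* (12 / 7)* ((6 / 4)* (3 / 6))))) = -109744960000 / 382347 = -287029.74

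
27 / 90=3 / 10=0.30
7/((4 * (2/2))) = 7/4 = 1.75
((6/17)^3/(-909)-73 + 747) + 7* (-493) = -2777.00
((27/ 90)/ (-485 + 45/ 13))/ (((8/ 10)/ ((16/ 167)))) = -39/ 522710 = -0.00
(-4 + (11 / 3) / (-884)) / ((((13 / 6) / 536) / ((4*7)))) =-79684976 / 2873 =-27735.81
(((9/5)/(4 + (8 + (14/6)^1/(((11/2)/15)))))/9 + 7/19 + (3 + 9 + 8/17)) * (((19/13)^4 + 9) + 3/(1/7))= 444.13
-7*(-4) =28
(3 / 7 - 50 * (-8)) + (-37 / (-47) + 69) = 154701 / 329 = 470.22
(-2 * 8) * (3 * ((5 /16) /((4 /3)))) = -45 /4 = -11.25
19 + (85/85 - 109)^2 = 11683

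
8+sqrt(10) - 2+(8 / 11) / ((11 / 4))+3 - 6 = sqrt(10)+395 / 121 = 6.43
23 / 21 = 1.10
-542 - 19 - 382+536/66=-30851/33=-934.88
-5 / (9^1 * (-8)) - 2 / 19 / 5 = 331 / 6840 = 0.05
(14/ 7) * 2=4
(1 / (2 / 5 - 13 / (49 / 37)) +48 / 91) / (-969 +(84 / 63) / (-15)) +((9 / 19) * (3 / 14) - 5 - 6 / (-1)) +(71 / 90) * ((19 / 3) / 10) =250594082472791 / 156552939024300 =1.60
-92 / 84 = -23 / 21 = -1.10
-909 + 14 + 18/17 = -15197/17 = -893.94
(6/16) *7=21/8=2.62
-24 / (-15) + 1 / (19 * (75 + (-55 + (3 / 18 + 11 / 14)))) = 13397 / 8360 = 1.60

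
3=3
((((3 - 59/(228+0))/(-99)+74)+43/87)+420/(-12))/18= 25834339/11782584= 2.19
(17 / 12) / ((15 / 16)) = 68 / 45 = 1.51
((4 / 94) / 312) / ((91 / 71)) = 0.00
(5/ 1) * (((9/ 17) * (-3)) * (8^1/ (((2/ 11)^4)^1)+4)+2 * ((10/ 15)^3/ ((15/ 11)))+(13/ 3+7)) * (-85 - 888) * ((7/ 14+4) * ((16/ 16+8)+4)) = 2024153328379/ 612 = 3307440079.05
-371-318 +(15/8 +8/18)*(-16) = -726.11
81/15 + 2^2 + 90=497/5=99.40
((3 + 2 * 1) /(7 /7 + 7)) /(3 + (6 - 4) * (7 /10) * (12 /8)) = 25 /204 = 0.12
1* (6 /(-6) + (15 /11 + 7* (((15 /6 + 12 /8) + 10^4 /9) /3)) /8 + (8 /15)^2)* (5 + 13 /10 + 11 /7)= 10627093471 /4158000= 2555.82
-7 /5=-1.40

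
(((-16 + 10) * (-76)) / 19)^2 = 576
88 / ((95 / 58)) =5104 / 95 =53.73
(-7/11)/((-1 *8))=0.08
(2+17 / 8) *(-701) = -23133 / 8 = -2891.62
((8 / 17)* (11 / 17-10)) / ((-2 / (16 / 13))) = 10176 / 3757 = 2.71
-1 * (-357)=357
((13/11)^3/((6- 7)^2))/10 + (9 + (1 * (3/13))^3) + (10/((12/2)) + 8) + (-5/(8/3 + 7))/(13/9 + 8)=812616819631/43249021530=18.79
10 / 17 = 0.59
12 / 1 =12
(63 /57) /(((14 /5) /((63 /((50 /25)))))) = 945 /76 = 12.43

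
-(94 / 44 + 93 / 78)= -476 / 143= -3.33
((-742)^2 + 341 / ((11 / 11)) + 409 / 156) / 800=85941589 / 124800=688.63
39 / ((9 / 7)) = 91 / 3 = 30.33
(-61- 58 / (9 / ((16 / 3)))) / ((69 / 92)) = -10300 / 81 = -127.16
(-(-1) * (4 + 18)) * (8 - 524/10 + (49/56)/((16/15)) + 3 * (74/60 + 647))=13383887/320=41824.65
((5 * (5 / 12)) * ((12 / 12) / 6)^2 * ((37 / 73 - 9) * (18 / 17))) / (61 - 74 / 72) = -23250 / 2679319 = -0.01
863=863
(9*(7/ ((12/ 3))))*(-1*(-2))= 63/ 2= 31.50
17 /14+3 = 59 /14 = 4.21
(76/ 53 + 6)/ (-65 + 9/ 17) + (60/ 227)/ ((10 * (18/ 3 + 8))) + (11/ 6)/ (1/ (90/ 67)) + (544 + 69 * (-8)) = -5.65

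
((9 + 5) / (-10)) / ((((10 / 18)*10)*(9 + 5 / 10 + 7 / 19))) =-399 / 15625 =-0.03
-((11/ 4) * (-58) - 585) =744.50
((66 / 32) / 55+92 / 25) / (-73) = -1487 / 29200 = -0.05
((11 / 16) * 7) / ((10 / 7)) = 539 / 160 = 3.37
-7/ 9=-0.78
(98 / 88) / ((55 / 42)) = 1029 / 1210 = 0.85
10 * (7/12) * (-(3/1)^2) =-105/2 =-52.50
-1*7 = -7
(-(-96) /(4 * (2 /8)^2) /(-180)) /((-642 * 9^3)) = 16 /3510135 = 0.00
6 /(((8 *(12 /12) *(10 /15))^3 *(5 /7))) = 567 /10240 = 0.06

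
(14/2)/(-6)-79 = -481/6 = -80.17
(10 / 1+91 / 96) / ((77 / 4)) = 1051 / 1848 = 0.57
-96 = -96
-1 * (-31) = 31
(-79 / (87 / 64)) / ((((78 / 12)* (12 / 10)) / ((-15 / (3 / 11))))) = 1390400 / 3393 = 409.78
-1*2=-2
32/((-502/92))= -1472/251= -5.86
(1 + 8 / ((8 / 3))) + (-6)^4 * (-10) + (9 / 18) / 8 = -12955.94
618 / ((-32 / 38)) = -5871 / 8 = -733.88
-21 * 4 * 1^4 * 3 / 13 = -252 / 13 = -19.38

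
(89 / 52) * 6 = 267 / 26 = 10.27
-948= -948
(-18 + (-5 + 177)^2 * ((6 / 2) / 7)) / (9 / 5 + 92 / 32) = 3545040 / 1309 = 2708.20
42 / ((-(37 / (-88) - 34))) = 3696 / 3029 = 1.22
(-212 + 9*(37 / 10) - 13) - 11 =-2027 / 10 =-202.70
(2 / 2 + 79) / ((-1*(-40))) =2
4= 4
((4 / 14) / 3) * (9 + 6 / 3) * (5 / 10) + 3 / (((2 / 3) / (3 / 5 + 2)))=2567 / 210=12.22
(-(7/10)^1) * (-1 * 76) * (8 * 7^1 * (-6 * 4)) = -357504/5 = -71500.80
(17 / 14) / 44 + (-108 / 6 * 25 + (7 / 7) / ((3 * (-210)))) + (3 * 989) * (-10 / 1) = -119275097 / 3960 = -30119.97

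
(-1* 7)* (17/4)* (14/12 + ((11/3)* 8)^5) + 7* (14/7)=-1256002002241/1944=-646091564.94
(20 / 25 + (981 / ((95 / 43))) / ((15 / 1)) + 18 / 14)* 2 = 210724 / 3325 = 63.38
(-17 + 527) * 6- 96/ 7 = 21324/ 7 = 3046.29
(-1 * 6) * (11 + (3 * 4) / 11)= -798 / 11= -72.55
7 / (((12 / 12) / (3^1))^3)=189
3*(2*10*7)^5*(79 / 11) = 12746428800000 / 11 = 1158766254545.45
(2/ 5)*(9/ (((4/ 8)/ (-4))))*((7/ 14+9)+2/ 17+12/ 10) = -132408/ 425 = -311.55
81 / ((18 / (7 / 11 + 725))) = 35919 / 11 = 3265.36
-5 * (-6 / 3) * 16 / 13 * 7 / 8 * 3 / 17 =420 / 221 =1.90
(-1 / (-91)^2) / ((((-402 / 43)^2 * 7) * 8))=-1849 / 74941592544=-0.00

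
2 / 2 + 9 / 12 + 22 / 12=43 / 12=3.58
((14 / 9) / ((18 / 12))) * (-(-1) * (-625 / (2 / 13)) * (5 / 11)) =-568750 / 297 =-1914.98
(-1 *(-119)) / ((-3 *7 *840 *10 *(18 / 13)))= -221 / 453600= -0.00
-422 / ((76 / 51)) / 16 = -10761 / 608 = -17.70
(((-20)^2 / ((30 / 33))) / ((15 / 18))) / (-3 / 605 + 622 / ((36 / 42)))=0.73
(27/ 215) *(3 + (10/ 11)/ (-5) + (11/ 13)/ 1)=14148/ 30745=0.46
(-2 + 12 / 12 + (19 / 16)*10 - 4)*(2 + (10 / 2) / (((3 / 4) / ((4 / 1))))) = 2365 / 12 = 197.08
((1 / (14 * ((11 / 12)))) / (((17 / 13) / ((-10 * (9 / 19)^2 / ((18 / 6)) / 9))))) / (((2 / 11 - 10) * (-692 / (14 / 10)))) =-13 / 12740412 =-0.00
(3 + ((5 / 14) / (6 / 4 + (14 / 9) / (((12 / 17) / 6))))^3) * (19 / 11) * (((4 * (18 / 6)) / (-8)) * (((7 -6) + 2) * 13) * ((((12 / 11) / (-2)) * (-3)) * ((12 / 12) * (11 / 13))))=-235767354318 / 561712921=-419.73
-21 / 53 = -0.40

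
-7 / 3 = -2.33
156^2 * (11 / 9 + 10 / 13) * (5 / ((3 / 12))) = 969280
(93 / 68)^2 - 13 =-51463 / 4624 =-11.13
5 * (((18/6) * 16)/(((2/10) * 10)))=120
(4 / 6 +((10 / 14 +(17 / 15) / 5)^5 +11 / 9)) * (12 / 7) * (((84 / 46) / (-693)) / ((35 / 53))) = -44416343738587976 / 2472197270361328125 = -0.02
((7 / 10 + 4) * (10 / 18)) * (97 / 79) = 4559 / 1422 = 3.21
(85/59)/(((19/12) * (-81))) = -340/30267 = -0.01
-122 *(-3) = 366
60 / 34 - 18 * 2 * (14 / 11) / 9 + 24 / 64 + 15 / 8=-805 / 748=-1.08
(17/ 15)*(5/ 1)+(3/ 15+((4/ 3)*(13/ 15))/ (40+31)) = 18796/ 3195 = 5.88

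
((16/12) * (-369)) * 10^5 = -49200000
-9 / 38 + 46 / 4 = 214 / 19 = 11.26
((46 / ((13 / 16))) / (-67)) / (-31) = 736 / 27001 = 0.03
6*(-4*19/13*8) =-3648/13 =-280.62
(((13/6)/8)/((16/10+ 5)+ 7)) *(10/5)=65/1632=0.04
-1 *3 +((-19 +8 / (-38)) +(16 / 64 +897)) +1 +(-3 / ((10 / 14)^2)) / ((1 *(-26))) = 21643761 / 24700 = 876.27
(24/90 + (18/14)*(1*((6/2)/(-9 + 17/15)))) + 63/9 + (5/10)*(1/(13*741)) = 134797207/19892145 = 6.78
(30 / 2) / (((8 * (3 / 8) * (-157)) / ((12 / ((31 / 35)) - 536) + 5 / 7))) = 16.62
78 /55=1.42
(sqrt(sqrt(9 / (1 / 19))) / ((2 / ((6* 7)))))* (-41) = -861* 19^(1 / 4)* sqrt(3) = -3113.52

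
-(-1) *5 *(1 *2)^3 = 40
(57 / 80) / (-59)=-57 / 4720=-0.01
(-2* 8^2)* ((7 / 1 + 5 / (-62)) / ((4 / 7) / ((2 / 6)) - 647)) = 192192 / 140027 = 1.37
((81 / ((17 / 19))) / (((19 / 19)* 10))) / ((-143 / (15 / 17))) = -0.06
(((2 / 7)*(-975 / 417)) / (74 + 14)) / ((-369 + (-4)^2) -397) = 13 / 1284360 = 0.00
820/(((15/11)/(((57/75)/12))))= 8569/225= 38.08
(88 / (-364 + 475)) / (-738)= -44 / 40959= -0.00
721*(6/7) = 618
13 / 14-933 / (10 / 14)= -91369 / 70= -1305.27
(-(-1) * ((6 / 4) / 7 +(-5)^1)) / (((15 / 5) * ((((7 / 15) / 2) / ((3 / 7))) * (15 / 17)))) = -1139 / 343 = -3.32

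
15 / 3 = 5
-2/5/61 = -2/305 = -0.01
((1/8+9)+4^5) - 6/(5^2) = 1032.88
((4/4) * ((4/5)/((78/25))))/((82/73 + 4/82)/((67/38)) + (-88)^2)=1002655/30284384676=0.00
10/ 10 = 1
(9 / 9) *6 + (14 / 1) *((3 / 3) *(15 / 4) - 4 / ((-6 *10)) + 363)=154243 / 30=5141.43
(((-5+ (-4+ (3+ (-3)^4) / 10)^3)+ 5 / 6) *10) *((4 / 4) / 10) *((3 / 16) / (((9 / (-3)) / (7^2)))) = -248.12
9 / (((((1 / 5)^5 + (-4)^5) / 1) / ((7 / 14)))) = -28125 / 6399998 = -0.00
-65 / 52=-1.25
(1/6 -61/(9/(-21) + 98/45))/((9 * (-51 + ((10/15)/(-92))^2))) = 121393862/1605464679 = 0.08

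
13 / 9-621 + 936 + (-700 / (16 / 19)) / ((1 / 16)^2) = -1912352 / 9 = -212483.56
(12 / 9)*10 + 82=286 / 3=95.33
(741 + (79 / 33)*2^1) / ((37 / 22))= 49222 / 111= 443.44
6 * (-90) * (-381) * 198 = 40736520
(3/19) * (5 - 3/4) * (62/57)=527/722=0.73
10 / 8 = 5 / 4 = 1.25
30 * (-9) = -270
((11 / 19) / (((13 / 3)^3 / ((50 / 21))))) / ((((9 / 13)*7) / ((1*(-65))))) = -2750 / 12103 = -0.23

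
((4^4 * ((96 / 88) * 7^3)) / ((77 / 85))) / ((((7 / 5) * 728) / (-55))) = -816000 / 143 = -5706.29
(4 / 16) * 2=0.50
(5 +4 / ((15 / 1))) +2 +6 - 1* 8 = 79 / 15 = 5.27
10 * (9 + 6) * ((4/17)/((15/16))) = 640/17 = 37.65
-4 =-4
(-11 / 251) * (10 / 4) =-55 / 502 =-0.11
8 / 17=0.47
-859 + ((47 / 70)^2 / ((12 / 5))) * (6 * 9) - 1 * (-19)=-1626519 / 1960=-829.86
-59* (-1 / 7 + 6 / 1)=-2419 / 7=-345.57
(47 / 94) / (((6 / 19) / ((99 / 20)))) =627 / 80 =7.84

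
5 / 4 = 1.25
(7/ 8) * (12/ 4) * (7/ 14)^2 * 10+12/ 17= 1977/ 272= 7.27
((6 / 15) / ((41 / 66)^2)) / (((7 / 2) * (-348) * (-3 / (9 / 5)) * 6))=726 / 8531075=0.00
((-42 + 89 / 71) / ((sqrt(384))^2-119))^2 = 8369449 / 354004225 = 0.02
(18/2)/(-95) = -9/95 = -0.09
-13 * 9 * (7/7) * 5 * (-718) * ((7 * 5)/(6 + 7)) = 1130850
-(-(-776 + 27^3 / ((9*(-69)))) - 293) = -11838 / 23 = -514.70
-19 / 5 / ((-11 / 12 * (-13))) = -228 / 715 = -0.32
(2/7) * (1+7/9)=32/63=0.51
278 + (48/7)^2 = 15926/49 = 325.02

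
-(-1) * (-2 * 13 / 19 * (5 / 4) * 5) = -325 / 38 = -8.55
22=22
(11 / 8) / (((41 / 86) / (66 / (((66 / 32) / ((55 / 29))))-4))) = 194403 / 1189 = 163.50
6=6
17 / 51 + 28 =85 / 3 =28.33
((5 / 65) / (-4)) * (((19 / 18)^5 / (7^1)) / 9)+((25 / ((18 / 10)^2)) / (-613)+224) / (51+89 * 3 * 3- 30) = 141449451273817 / 519861266241408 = 0.27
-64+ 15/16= -1009/16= -63.06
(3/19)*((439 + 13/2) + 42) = 2925/38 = 76.97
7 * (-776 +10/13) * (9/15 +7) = -2680748/65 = -41242.28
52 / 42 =26 / 21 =1.24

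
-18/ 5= -3.60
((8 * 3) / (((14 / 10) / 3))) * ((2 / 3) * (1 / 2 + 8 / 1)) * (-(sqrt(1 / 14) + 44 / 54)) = -14960 / 63-1020 * sqrt(14) / 49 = -315.35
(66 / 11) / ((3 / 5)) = 10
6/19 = 0.32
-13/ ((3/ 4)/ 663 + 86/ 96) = -137904/ 9515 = -14.49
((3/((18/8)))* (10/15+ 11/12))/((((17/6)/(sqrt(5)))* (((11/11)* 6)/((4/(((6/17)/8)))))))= 304* sqrt(5)/27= 25.18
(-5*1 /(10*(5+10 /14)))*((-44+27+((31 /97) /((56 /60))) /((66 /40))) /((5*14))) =125423 /5975200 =0.02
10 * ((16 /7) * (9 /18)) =11.43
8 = 8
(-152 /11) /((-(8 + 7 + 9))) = 0.58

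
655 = 655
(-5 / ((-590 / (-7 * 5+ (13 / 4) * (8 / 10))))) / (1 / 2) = -162 / 295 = -0.55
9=9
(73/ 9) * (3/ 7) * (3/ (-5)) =-73/ 35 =-2.09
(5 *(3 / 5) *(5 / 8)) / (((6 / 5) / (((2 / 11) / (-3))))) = -25 / 264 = -0.09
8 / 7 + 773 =5419 / 7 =774.14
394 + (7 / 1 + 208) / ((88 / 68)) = 560.14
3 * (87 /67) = 261 /67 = 3.90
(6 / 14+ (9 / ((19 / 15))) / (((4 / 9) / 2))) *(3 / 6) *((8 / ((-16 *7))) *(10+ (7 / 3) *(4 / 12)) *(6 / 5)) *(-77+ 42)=278681 / 532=523.84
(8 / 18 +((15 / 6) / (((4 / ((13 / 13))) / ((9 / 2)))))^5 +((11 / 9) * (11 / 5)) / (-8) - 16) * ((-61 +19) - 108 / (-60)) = -168703827257 / 26214400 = -6435.54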